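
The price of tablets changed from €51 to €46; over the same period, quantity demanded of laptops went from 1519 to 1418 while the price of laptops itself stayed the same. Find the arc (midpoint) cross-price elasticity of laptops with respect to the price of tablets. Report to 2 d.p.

0.67

ΔQ_A = 1418 − 1519 = -101; ΔP_B = 46 − 51 = -5.
Midpoints: Q̄_A = 1468.5, P̄_B = 48.50.
ε = (ΔQ_A/Q̄_A)/(ΔP_B/P̄_B) = (-101/1468.5)/(-5/48.50) ≈ 0.67.
ε > 0: laptops and tablets are substitutes.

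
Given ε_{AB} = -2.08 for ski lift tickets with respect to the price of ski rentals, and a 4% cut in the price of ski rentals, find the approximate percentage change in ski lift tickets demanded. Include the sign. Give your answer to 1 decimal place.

8.3%

%ΔQ ≈ ε × %ΔP of ski rentals = -2.08 × (-4%) = 8.3%.
Demand for ski lift tickets rises by about 8.3%.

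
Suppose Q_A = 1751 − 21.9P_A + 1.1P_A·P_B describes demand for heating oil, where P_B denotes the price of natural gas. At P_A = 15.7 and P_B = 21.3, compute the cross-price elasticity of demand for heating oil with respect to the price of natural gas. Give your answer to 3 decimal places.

0.207

At P_A = 15.7 and P_B = 21.3: Q_A = 1775.021.
∂Q_A/∂P_B = 1.1P_A = 1.1(15.7) = 17.2700.
ε = (∂Q_A/∂P_B)(P_B/Q_A) = 17.2700 × (21.3/1775.021) ≈ 0.207.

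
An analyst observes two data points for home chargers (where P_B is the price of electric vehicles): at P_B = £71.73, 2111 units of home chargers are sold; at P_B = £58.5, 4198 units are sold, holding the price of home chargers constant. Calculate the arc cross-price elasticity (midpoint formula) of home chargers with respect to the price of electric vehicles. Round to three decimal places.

ΔQ_A = 4198 − 2111 = 2087; ΔP_B = 58.5 − 71.73 = -13.23.
Midpoints: Q̄_A = 3154.5, P̄_B = 65.12.
ε = (ΔQ_A/Q̄_A)/(ΔP_B/P̄_B) = (2087/3154.5)/(-13.23/65.12) ≈ -3.256.
ε < 0: home chargers and electric vehicles are complements.

-3.256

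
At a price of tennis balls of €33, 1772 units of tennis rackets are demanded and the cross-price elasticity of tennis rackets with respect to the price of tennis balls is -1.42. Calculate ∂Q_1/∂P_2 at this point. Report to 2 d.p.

ε = (∂Q_1/∂P_2)·(P_2/Q_1) ⇒ ∂Q_1/∂P_2 = ε·Q_1/P_2 = -1.42 × 1772/33 ≈ -76.25.

-76.25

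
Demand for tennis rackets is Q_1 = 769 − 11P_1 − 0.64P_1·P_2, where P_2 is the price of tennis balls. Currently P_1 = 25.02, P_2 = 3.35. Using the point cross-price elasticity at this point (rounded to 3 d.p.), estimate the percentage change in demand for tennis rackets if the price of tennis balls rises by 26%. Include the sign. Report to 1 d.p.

At P_1 = 25.02, P_2 = 3.35: Q_1 = 440.137.
∂Q_1/∂P_2 = -0.64P_1 = -16.0128.
ε = (∂Q_1/∂P_2)(P_2/Q_1) = -16.0128 × 3.35/440.137 ≈ -0.122.
%ΔQ_1 ≈ ε × %ΔP_2 = -0.122 × (26%) = -3.2%.

-3.2%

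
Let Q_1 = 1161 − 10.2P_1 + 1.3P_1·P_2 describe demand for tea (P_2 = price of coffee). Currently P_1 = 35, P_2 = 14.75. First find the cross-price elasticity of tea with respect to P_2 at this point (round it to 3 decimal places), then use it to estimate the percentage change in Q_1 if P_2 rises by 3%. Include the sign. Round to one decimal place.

1.4%

At P_1 = 35, P_2 = 14.75: Q_1 = 1475.125.
∂Q_1/∂P_2 = 1.3P_1 = 45.5000.
ε = (∂Q_1/∂P_2)(P_2/Q_1) = 45.5000 × 14.75/1475.125 ≈ 0.455.
%ΔQ_1 ≈ ε × %ΔP_2 = 0.455 × (3%) = 1.4%.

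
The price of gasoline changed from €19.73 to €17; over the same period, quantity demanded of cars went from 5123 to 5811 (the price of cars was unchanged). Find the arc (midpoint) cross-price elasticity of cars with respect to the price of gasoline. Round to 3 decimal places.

-0.847

ΔQ_A = 5811 − 5123 = 688; ΔP_B = 17 − 19.73 = -2.73.
Midpoints: Q̄_A = 5467.0, P̄_B = 18.37.
ε = (ΔQ_A/Q̄_A)/(ΔP_B/P̄_B) = (688/5467.0)/(-2.73/18.37) ≈ -0.847.
ε < 0: cars and gasoline are complements.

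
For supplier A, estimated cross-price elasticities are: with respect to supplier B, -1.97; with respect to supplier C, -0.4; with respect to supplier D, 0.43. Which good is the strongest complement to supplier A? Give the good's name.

supplier B

Complements have ε < 0. The most negative value is -1.97 (supplier B).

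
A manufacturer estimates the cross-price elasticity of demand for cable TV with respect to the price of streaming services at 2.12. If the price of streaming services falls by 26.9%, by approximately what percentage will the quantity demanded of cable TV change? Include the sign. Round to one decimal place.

-57.0%

%ΔQ ≈ ε × %ΔP of streaming services = 2.12 × (-26.9%) = -57.0%.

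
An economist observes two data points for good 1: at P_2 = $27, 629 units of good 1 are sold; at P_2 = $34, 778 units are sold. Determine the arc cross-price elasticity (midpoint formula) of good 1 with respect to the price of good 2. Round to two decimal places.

0.92

ΔQ_1 = 778 − 629 = 149; ΔP_2 = 34 − 27 = 7.
Midpoints: Q̄_1 = 703.5, P̄_2 = 30.50.
ε = (ΔQ_1/Q̄_1)/(ΔP_2/P̄_2) = (149/703.5)/(7/30.50) ≈ 0.92.
ε > 0: good 1 and good 2 are substitutes.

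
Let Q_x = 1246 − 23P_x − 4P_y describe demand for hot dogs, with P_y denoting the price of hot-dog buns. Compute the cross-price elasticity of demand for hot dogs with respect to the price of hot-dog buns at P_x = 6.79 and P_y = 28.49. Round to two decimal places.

At P_x = 6.79 and P_y = 28.49: Q_x = 975.87.
∂Q_x/∂P_y = -4.
ε = (∂Q_x/∂P_y)(P_y/Q_x) = -4 × (28.49/975.87) ≈ -0.12.

-0.12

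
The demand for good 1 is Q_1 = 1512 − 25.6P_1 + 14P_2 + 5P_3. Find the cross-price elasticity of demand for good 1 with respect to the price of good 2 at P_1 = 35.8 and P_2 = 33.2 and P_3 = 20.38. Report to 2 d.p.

At P_1 = 35.8 and P_2 = 33.2 and P_3 = 20.38: Q_1 = 1162.22.
∂Q_1/∂P_2 = 14.
ε = (∂Q_1/∂P_2)(P_2/Q_1) = 14 × (33.2/1162.22) ≈ 0.40.
Since ε > 0, good 1 and good 2 are substitutes.

0.40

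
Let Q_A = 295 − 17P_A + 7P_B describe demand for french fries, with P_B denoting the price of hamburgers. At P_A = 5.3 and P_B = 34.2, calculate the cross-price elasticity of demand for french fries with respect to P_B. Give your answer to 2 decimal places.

0.54

At P_A = 5.3 and P_B = 34.2: Q_A = 444.3.
∂Q_A/∂P_B = 7.
ε = (∂Q_A/∂P_B)(P_B/Q_A) = 7 × (34.2/444.3) ≈ 0.54.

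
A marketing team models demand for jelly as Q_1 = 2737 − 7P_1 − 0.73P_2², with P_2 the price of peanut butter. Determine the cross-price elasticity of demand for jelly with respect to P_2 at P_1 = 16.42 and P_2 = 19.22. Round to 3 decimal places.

At P_1 = 16.42 and P_2 = 19.22: Q_1 = 2352.392.
∂Q_1/∂P_2 = -1.46P_2 = -1.46(19.22) = -28.0612.
ε = (∂Q_1/∂P_2)(P_2/Q_1) = -28.0612 × (19.22/2352.392) ≈ -0.229.

-0.229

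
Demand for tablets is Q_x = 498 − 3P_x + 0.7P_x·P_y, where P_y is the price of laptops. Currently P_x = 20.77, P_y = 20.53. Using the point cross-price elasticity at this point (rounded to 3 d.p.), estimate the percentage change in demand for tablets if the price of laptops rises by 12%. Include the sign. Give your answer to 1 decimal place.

At P_x = 20.77, P_y = 20.53: Q_x = 734.176.
∂Q_x/∂P_y = 0.7P_x = 14.5390.
ε = (∂Q_x/∂P_y)(P_y/Q_x) = 14.5390 × 20.53/734.176 ≈ 0.407.
%ΔQ_x ≈ ε × %ΔP_y = 0.407 × (12%) = 4.9%.

4.9%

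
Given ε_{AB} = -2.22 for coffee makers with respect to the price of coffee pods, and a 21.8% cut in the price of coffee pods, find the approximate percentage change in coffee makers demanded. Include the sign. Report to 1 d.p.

48.4%

%ΔQ ≈ ε × %ΔP of coffee pods = -2.22 × (-21.8%) = 48.4%.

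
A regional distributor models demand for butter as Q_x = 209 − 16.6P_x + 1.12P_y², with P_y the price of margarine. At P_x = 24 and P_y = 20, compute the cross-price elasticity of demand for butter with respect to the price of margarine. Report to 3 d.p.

3.465

At P_x = 24 and P_y = 20: Q_x = 258.6.
∂Q_x/∂P_y = 2.24P_y = 2.24(20) = 44.8000.
ε = (∂Q_x/∂P_y)(P_y/Q_x) = 44.8000 × (20/258.6) ≈ 3.465.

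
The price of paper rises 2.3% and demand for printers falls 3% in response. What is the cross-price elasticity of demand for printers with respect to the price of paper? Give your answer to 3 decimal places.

ε = (%ΔQ of printers) / (%ΔP of paper) = (-3%) / (2.3%) ≈ -1.304.

-1.304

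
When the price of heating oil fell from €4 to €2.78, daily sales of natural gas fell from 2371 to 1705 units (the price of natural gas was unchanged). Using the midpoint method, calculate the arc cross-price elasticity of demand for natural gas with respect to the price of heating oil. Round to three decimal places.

0.908

ΔQ_A = 1705 − 2371 = -666; ΔP_B = 2.78 − 4 = -1.22.
Midpoints: Q̄_A = 2038.0, P̄_B = 3.39.
ε = (ΔQ_A/Q̄_A)/(ΔP_B/P̄_B) = (-666/2038.0)/(-1.22/3.39) ≈ 0.908.
ε > 0: natural gas and heating oil are substitutes.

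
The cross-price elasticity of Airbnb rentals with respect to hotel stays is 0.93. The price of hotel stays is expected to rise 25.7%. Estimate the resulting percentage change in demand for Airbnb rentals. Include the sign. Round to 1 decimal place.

%ΔQ ≈ ε × %ΔP of hotel stays = 0.93 × (25.7%) = 23.9%.

23.9%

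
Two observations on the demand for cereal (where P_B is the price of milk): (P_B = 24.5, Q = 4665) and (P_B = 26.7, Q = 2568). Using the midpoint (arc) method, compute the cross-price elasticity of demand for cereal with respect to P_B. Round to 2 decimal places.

-6.75

ΔQ_A = 2568 − 4665 = -2097; ΔP_B = 26.7 − 24.5 = 2.2.
Midpoints: Q̄_A = 3616.5, P̄_B = 25.60.
ε = (ΔQ_A/Q̄_A)/(ΔP_B/P̄_B) = (-2097/3616.5)/(2.2/25.60) ≈ -6.75.
ε < 0: cereal and milk are complements.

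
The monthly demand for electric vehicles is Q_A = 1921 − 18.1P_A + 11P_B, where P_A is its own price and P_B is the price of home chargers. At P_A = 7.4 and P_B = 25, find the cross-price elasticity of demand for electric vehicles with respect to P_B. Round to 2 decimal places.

At P_A = 7.4 and P_B = 25: Q_A = 2062.06.
∂Q_A/∂P_B = 11.
ε = (∂Q_A/∂P_B)(P_B/Q_A) = 11 × (25/2062.06) ≈ 0.13.

0.13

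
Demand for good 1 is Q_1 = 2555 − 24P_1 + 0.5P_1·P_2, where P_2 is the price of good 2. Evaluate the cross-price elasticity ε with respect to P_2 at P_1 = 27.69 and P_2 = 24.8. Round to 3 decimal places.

0.154

At P_1 = 27.69 and P_2 = 24.8: Q_1 = 2233.796.
∂Q_1/∂P_2 = 0.5P_1 = 0.5(27.69) = 13.8450.
ε = (∂Q_1/∂P_2)(P_2/Q_1) = 13.8450 × (24.8/2233.796) ≈ 0.154.
ε > 0: substitutes.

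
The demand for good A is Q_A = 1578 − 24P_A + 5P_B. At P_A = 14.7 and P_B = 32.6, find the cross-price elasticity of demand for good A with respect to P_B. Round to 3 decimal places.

0.117

At P_A = 14.7 and P_B = 32.6: Q_A = 1388.2.
∂Q_A/∂P_B = 5.
ε = (∂Q_A/∂P_B)(P_B/Q_A) = 5 × (32.6/1388.2) ≈ 0.117.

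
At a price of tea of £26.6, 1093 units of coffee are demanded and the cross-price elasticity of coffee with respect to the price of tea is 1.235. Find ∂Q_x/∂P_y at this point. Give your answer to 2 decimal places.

ε = (∂Q_x/∂P_y)·(P_y/Q_x) ⇒ ∂Q_x/∂P_y = ε·Q_x/P_y = 1.235 × 1093/26.6 ≈ 50.75.

50.75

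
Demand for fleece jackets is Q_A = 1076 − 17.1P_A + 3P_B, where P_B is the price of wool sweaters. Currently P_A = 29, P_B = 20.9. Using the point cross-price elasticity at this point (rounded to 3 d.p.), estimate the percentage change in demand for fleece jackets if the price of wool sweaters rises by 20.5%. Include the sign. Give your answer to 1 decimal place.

2.0%

At P_A = 29, P_B = 20.9: Q_A = 642.8.
∂Q_A/∂P_B = 3.
ε = (∂Q_A/∂P_B)(P_B/Q_A) = 3.0000 × 20.9/642.8 ≈ 0.098.
%ΔQ_A ≈ ε × %ΔP_B = 0.098 × (20.5%) = 2.0%.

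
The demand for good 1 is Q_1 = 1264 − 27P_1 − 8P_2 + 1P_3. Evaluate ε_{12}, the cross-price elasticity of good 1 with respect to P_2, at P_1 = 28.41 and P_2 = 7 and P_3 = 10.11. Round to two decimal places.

At P_1 = 28.41 and P_2 = 7 and P_3 = 10.11: Q_1 = 451.04.
∂Q_1/∂P_2 = -8.
ε = (∂Q_1/∂P_2)(P_2/Q_1) = -8 × (7/451.04) ≈ -0.12.
Since ε < 0, good 1 and good 2 are complements.

-0.12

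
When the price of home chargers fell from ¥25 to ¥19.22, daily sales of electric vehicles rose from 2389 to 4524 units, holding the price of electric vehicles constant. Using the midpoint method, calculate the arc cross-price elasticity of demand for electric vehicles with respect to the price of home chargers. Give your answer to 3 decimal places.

ΔQ_A = 4524 − 2389 = 2135; ΔP_B = 19.22 − 25 = -5.78.
Midpoints: Q̄_A = 3456.5, P̄_B = 22.11.
ε = (ΔQ_A/Q̄_A)/(ΔP_B/P̄_B) = (2135/3456.5)/(-5.78/22.11) ≈ -2.363.
ε < 0: electric vehicles and home chargers are complements.

-2.363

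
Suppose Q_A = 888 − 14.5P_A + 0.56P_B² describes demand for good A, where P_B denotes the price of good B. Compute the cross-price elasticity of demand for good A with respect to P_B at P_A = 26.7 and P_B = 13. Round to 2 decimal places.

At P_A = 26.7 and P_B = 13: Q_A = 595.49.
∂Q_A/∂P_B = 1.12P_B = 1.12(13) = 14.5600.
ε = (∂Q_A/∂P_B)(P_B/Q_A) = 14.5600 × (13/595.49) ≈ 0.32.
ε > 0: substitutes.

0.32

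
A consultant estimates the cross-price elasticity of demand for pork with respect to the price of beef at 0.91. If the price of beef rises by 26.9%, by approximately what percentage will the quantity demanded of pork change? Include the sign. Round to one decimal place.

24.5%

%ΔQ ≈ ε × %ΔP of beef = 0.91 × (26.9%) = 24.5%.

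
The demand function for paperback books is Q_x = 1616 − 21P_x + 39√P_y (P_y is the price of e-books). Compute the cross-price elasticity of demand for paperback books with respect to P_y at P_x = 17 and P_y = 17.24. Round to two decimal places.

At P_x = 17 and P_y = 17.24: Q_x = 1420.932.
∂Q_x/∂P_y = 39/(2√P_y) = 39/(2√17.24) = 4.6964.
ε = (∂Q_x/∂P_y)(P_y/Q_x) = 4.6964 × (17.24/1420.932) ≈ 0.06.
ε > 0: substitutes.

0.06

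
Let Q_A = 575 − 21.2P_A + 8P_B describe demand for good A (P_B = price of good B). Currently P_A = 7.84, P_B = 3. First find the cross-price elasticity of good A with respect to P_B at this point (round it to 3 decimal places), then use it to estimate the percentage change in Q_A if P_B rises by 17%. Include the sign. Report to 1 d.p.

At P_A = 7.84, P_B = 3: Q_A = 432.792.
∂Q_A/∂P_B = 8.
ε = (∂Q_A/∂P_B)(P_B/Q_A) = 8.0000 × 3/432.792 ≈ 0.055.
%ΔQ_A ≈ ε × %ΔP_B = 0.055 × (17%) = 0.9%.

0.9%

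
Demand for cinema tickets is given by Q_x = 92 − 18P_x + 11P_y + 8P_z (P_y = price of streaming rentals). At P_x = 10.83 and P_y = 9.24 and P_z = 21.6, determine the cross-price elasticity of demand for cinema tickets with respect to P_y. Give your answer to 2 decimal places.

At P_x = 10.83 and P_y = 9.24 and P_z = 21.6: Q_x = 171.5.
∂Q_x/∂P_y = 11.
ε = (∂Q_x/∂P_y)(P_y/Q_x) = 11 × (9.24/171.5) ≈ 0.59.
Since ε > 0, cinema tickets and streaming rentals are substitutes.

0.59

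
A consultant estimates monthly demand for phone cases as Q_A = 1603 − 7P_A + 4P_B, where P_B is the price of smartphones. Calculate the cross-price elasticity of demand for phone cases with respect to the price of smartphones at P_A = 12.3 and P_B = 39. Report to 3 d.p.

0.093

At P_A = 12.3 and P_B = 39: Q_A = 1672.9.
∂Q_A/∂P_B = 4.
ε = (∂Q_A/∂P_B)(P_B/Q_A) = 4 × (39/1672.9) ≈ 0.093.
Since ε > 0, phone cases and smartphones are substitutes.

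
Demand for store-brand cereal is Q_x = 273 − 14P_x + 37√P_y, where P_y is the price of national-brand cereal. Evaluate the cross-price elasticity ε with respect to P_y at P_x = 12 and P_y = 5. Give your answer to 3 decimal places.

At P_x = 12 and P_y = 5: Q_x = 187.735.
∂Q_x/∂P_y = 37/(2√P_y) = 37/(2√5) = 8.2735.
ε = (∂Q_x/∂P_y)(P_y/Q_x) = 8.2735 × (5/187.735) ≈ 0.220.

0.220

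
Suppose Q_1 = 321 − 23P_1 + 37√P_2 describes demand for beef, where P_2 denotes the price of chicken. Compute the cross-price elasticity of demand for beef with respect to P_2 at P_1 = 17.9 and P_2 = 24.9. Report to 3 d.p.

At P_1 = 17.9 and P_2 = 24.9: Q_1 = 93.930.
∂Q_1/∂P_2 = 37/(2√P_2) = 37/(2√24.9) = 3.7074.
ε = (∂Q_1/∂P_2)(P_2/Q_1) = 3.7074 × (24.9/93.930) ≈ 0.983.
ε > 0: substitutes.

0.983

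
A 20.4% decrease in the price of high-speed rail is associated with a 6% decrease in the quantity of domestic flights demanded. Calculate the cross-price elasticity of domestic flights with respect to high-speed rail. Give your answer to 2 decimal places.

0.29

ε = (%ΔQ of domestic flights) / (%ΔP of high-speed rail) = (-6%) / (-20.4%) ≈ 0.29.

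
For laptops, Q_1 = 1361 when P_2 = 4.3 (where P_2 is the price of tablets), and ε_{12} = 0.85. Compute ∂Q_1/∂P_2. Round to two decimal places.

ε = (∂Q_1/∂P_2)·(P_2/Q_1) ⇒ ∂Q_1/∂P_2 = ε·Q_1/P_2 = 0.85 × 1361/4.3 ≈ 269.03.

269.03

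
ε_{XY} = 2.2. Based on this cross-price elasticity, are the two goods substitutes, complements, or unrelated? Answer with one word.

substitutes

ε = 2.2 > 0, so a higher price of good Y raises demand for good X: substitutes.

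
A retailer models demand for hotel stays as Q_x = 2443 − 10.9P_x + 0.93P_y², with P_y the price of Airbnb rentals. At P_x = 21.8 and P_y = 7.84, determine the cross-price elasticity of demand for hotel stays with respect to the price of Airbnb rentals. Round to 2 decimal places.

0.05

At P_x = 21.8 and P_y = 7.84: Q_x = 2262.543.
∂Q_x/∂P_y = 1.86P_y = 1.86(7.84) = 14.5824.
ε = (∂Q_x/∂P_y)(P_y/Q_x) = 14.5824 × (7.84/2262.543) ≈ 0.05.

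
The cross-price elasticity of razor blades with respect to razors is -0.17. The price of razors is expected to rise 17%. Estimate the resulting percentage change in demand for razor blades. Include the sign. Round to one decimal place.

-2.9%

%ΔQ ≈ ε × %ΔP of razors = -0.17 × (17%) = -2.9%.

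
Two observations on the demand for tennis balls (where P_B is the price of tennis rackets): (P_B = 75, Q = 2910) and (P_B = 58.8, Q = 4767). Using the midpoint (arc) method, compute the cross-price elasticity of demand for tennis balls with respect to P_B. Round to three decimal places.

-1.998

ΔQ_A = 4767 − 2910 = 1857; ΔP_B = 58.8 − 75 = -16.2.
Midpoints: Q̄_A = 3838.5, P̄_B = 66.90.
ε = (ΔQ_A/Q̄_A)/(ΔP_B/P̄_B) = (1857/3838.5)/(-16.2/66.90) ≈ -1.998.
ε < 0: tennis balls and tennis rackets are complements.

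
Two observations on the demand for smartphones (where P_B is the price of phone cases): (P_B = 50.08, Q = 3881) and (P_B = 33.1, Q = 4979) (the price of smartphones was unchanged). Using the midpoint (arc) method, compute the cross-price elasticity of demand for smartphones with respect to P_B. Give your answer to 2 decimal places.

ΔQ_A = 4979 − 3881 = 1098; ΔP_B = 33.1 − 50.08 = -16.98.
Midpoints: Q̄_A = 4430.0, P̄_B = 41.59.
ε = (ΔQ_A/Q̄_A)/(ΔP_B/P̄_B) = (1098/4430.0)/(-16.98/41.59) ≈ -0.61.
ε < 0: smartphones and phone cases are complements.

-0.61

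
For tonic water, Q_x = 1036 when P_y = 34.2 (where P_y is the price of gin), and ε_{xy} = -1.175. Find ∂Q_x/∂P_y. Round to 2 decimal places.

ε = (∂Q_x/∂P_y)·(P_y/Q_x) ⇒ ∂Q_x/∂P_y = ε·Q_x/P_y = -1.175 × 1036/34.2 ≈ -35.59.

-35.59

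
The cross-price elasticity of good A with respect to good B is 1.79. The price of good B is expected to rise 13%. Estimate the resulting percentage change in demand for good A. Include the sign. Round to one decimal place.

23.3%

%ΔQ ≈ ε × %ΔP of good B = 1.79 × (13%) = 23.3%.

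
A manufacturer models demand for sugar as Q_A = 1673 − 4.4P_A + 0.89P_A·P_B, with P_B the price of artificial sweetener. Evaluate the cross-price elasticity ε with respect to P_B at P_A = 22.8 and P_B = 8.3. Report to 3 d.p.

0.097

At P_A = 22.8 and P_B = 8.3: Q_A = 1741.104.
∂Q_A/∂P_B = 0.89P_A = 0.89(22.8) = 20.2920.
ε = (∂Q_A/∂P_B)(P_B/Q_A) = 20.2920 × (8.3/1741.104) ≈ 0.097.
ε > 0: substitutes.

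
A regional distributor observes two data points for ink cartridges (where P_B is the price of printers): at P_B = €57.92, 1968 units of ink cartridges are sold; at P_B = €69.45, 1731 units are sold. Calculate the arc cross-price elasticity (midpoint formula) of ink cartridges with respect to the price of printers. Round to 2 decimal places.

ΔQ_A = 1731 − 1968 = -237; ΔP_B = 69.45 − 57.92 = 11.53.
Midpoints: Q̄_A = 1849.5, P̄_B = 63.69.
ε = (ΔQ_A/Q̄_A)/(ΔP_B/P̄_B) = (-237/1849.5)/(11.53/63.69) ≈ -0.71.

-0.71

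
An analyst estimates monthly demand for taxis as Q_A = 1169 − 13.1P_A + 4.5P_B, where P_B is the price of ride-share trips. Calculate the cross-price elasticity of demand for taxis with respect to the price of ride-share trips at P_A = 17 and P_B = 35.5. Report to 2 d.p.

At P_A = 17 and P_B = 35.5: Q_A = 1106.05.
∂Q_A/∂P_B = 4.5.
ε = (∂Q_A/∂P_B)(P_B/Q_A) = 4.5 × (35.5/1106.05) ≈ 0.14.

0.14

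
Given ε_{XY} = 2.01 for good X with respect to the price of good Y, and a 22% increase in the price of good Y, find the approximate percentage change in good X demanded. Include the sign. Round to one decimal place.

44.2%

%ΔQ ≈ ε × %ΔP of good Y = 2.01 × (22%) = 44.2%.
Demand for good X rises by about 44.2%.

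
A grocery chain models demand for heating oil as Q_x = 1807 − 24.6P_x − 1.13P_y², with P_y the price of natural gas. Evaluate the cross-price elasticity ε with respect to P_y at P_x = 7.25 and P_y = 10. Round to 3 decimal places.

At P_x = 7.25 and P_y = 10: Q_x = 1515.65.
∂Q_x/∂P_y = -2.26P_y = -2.26(10) = -22.6000.
ε = (∂Q_x/∂P_y)(P_y/Q_x) = -22.6000 × (10/1515.65) ≈ -0.149.

-0.149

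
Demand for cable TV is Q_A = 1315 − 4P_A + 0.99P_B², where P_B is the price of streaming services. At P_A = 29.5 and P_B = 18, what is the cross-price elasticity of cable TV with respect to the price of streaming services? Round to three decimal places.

At P_A = 29.5 and P_B = 18: Q_A = 1517.76.
∂Q_A/∂P_B = 1.98P_B = 1.98(18) = 35.6400.
ε = (∂Q_A/∂P_B)(P_B/Q_A) = 35.6400 × (18/1517.76) ≈ 0.423.
ε > 0: substitutes.

0.423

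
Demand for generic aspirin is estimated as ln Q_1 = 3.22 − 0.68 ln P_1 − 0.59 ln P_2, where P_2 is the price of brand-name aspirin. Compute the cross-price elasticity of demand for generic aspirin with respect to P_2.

In a log-linear (constant-elasticity) demand function, the coefficient on ln P_2 is the cross-price elasticity.
ε = -0.59. Negative, so generic aspirin and brand-name aspirin are complements.

-0.59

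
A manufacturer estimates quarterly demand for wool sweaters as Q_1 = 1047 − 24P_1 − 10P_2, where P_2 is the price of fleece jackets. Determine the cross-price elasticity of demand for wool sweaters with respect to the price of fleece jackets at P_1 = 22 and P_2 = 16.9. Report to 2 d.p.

-0.48

At P_1 = 22 and P_2 = 16.9: Q_1 = 350.
∂Q_1/∂P_2 = -10.
ε = (∂Q_1/∂P_2)(P_2/Q_1) = -10 × (16.9/350) ≈ -0.48.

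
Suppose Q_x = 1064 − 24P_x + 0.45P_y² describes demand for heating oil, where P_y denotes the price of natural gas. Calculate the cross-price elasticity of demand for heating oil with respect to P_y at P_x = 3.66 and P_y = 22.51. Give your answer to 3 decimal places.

0.379

At P_x = 3.66 and P_y = 22.51: Q_x = 1204.175.
∂Q_x/∂P_y = 0.9P_y = 0.9(22.51) = 20.2590.
ε = (∂Q_x/∂P_y)(P_y/Q_x) = 20.2590 × (22.51/1204.175) ≈ 0.379.
ε > 0: substitutes.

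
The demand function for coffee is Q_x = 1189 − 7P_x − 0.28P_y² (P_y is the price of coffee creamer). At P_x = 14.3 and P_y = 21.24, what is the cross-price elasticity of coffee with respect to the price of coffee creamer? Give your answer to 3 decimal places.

-0.262

At P_x = 14.3 and P_y = 21.24: Q_x = 962.581.
∂Q_x/∂P_y = -0.56P_y = -0.56(21.24) = -11.8944.
ε = (∂Q_x/∂P_y)(P_y/Q_x) = -11.8944 × (21.24/962.581) ≈ -0.262.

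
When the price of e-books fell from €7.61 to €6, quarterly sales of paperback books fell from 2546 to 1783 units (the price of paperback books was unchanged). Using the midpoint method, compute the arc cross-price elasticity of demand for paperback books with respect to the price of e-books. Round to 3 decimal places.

1.490

ΔQ_A = 1783 − 2546 = -763; ΔP_B = 6 − 7.61 = -1.61.
Midpoints: Q̄_A = 2164.5, P̄_B = 6.80.
ε = (ΔQ_A/Q̄_A)/(ΔP_B/P̄_B) = (-763/2164.5)/(-1.61/6.80) ≈ 1.490.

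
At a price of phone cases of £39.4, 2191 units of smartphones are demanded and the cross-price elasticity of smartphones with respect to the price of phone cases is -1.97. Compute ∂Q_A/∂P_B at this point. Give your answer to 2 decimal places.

ε = (∂Q_A/∂P_B)·(P_B/Q_A) ⇒ ∂Q_A/∂P_B = ε·Q_A/P_B = -1.97 × 2191/39.4 ≈ -109.55.

-109.55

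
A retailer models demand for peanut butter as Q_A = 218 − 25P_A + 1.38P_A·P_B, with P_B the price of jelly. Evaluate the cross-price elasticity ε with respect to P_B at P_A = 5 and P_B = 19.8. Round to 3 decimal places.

At P_A = 5 and P_B = 19.8: Q_A = 229.62.
∂Q_A/∂P_B = 1.38P_A = 1.38(5) = 6.9000.
ε = (∂Q_A/∂P_B)(P_B/Q_A) = 6.9000 × (19.8/229.62) ≈ 0.595.
ε > 0: substitutes.

0.595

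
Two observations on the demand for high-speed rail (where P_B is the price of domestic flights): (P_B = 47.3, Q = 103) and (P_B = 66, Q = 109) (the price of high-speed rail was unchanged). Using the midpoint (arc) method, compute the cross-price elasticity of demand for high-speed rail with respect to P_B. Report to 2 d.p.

0.17

ΔQ_A = 109 − 103 = 6; ΔP_B = 66 − 47.3 = 18.7.
Midpoints: Q̄_A = 106.0, P̄_B = 56.65.
ε = (ΔQ_A/Q̄_A)/(ΔP_B/P̄_B) = (6/106.0)/(18.7/56.65) ≈ 0.17.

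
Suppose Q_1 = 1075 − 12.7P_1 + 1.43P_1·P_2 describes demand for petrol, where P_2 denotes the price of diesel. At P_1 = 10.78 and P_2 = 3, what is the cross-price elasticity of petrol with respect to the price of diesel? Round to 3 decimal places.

At P_1 = 10.78 and P_2 = 3: Q_1 = 984.340.
∂Q_1/∂P_2 = 1.43P_1 = 1.43(10.78) = 15.4154.
ε = (∂Q_1/∂P_2)(P_2/Q_1) = 15.4154 × (3/984.340) ≈ 0.047.

0.047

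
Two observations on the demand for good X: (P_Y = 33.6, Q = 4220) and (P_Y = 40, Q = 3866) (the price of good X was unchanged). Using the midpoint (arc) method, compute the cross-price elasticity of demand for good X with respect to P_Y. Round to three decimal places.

-0.503

ΔQ_X = 3866 − 4220 = -354; ΔP_Y = 40 − 33.6 = 6.4.
Midpoints: Q̄_X = 4043.0, P̄_Y = 36.80.
ε = (ΔQ_X/Q̄_X)/(ΔP_Y/P̄_Y) = (-354/4043.0)/(6.4/36.80) ≈ -0.503.
ε < 0: good X and good Y are complements.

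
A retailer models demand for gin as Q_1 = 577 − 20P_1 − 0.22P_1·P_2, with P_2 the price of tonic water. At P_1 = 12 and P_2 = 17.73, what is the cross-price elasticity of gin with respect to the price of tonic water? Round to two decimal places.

At P_1 = 12 and P_2 = 17.73: Q_1 = 290.193.
∂Q_1/∂P_2 = -0.22P_1 = -0.22(12) = -2.6400.
ε = (∂Q_1/∂P_2)(P_2/Q_1) = -2.6400 × (17.73/290.193) ≈ -0.16.

-0.16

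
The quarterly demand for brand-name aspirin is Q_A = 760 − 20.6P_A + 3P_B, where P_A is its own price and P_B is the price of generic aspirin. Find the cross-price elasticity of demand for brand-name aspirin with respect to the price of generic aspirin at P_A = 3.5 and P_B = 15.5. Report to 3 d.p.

At P_A = 3.5 and P_B = 15.5: Q_A = 734.4.
∂Q_A/∂P_B = 3.
ε = (∂Q_A/∂P_B)(P_B/Q_A) = 3 × (15.5/734.4) ≈ 0.063.
Since ε > 0, brand-name aspirin and generic aspirin are substitutes.

0.063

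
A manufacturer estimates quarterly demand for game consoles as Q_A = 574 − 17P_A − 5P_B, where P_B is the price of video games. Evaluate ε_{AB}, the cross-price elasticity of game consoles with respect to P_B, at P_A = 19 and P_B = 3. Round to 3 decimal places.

-0.064

At P_A = 19 and P_B = 3: Q_A = 236.
∂Q_A/∂P_B = -5.
ε = (∂Q_A/∂P_B)(P_B/Q_A) = -5 × (3/236) ≈ -0.064.
Since ε < 0, game consoles and video games are complements.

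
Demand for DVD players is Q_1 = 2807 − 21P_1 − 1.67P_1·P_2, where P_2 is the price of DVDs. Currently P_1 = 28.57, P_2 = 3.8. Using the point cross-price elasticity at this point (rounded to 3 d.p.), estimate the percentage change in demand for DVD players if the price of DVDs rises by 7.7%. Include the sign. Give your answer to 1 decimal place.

-0.7%

At P_1 = 28.57, P_2 = 3.8: Q_1 = 2025.725.
∂Q_1/∂P_2 = -1.67P_1 = -47.7119.
ε = (∂Q_1/∂P_2)(P_2/Q_1) = -47.7119 × 3.8/2025.725 ≈ -0.090.
%ΔQ_1 ≈ ε × %ΔP_2 = -0.090 × (7.7%) = -0.7%.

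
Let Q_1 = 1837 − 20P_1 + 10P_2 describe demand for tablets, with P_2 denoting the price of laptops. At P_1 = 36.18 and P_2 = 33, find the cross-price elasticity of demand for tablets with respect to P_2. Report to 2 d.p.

0.23

At P_1 = 36.18 and P_2 = 33: Q_1 = 1443.4.
∂Q_1/∂P_2 = 10.
ε = (∂Q_1/∂P_2)(P_2/Q_1) = 10 × (33/1443.4) ≈ 0.23.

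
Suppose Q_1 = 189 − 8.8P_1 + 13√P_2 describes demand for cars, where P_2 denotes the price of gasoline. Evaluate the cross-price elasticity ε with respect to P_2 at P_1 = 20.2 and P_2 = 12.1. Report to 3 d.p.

0.400

At P_1 = 20.2 and P_2 = 12.1: Q_1 = 56.461.
∂Q_1/∂P_2 = 13/(2√P_2) = 13/(2√12.1) = 1.8686.
ε = (∂Q_1/∂P_2)(P_2/Q_1) = 1.8686 × (12.1/56.461) ≈ 0.400.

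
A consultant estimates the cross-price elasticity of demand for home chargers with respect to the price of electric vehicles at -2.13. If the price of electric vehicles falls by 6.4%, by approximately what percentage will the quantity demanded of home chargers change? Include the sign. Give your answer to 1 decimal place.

%ΔQ ≈ ε × %ΔP of electric vehicles = -2.13 × (-6.4%) = 13.6%.
Demand for home chargers rises by about 13.6%.

13.6%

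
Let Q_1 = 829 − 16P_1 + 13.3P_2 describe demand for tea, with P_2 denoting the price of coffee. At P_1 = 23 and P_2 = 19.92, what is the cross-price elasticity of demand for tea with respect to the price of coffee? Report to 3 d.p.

At P_1 = 23 and P_2 = 19.92: Q_1 = 725.936.
∂Q_1/∂P_2 = 13.3.
ε = (∂Q_1/∂P_2)(P_2/Q_1) = 13.3 × (19.92/725.936) ≈ 0.365.

0.365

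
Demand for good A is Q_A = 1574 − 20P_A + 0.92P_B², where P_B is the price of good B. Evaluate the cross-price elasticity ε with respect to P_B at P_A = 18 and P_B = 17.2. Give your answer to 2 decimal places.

0.37

At P_A = 18 and P_B = 17.2: Q_A = 1486.173.
∂Q_A/∂P_B = 1.84P_B = 1.84(17.2) = 31.6480.
ε = (∂Q_A/∂P_B)(P_B/Q_A) = 31.6480 × (17.2/1486.173) ≈ 0.37.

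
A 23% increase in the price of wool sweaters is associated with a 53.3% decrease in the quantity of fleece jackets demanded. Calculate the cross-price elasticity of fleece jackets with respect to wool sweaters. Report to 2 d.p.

-2.32

ε = (%ΔQ of fleece jackets) / (%ΔP of wool sweaters) = (-53.3%) / (23%) ≈ -2.32.
Negative cross-price elasticity: complements.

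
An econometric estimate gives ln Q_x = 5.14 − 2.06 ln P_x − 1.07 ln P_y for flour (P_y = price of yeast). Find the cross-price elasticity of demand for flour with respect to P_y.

In a log-linear (constant-elasticity) demand function, the coefficient on ln P_y is the cross-price elasticity.
ε = -1.07. Negative, so flour and yeast are complements.

-1.07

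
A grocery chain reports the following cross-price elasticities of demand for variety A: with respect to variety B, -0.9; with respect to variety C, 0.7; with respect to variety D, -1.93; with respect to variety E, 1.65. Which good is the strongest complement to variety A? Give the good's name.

Complements have ε < 0. The most negative value is -1.93 (variety D).

variety D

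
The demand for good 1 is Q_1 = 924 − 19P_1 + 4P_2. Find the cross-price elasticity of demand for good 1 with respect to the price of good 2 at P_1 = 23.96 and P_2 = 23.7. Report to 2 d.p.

At P_1 = 23.96 and P_2 = 23.7: Q_1 = 563.56.
∂Q_1/∂P_2 = 4.
ε = (∂Q_1/∂P_2)(P_2/Q_1) = 4 × (23.7/563.56) ≈ 0.17.

0.17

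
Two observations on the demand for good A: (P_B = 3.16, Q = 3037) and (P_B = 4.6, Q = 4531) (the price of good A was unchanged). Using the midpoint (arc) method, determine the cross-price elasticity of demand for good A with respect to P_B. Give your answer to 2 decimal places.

ΔQ_A = 4531 − 3037 = 1494; ΔP_B = 4.6 − 3.16 = 1.44.
Midpoints: Q̄_A = 3784.0, P̄_B = 3.88.
ε = (ΔQ_A/Q̄_A)/(ΔP_B/P̄_B) = (1494/3784.0)/(1.44/3.88) ≈ 1.06.
ε > 0: good A and good B are substitutes.

1.06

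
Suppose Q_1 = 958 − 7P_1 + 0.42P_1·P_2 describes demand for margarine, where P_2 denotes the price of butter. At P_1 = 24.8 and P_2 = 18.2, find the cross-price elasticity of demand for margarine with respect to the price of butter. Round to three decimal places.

At P_1 = 24.8 and P_2 = 18.2: Q_1 = 973.971.
∂Q_1/∂P_2 = 0.42P_1 = 0.42(24.8) = 10.4160.
ε = (∂Q_1/∂P_2)(P_2/Q_1) = 10.4160 × (18.2/973.971) ≈ 0.195.
ε > 0: substitutes.

0.195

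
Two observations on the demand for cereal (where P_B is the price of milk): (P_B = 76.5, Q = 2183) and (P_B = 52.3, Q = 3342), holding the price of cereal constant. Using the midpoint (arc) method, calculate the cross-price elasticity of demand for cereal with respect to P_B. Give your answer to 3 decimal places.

ΔQ_A = 3342 − 2183 = 1159; ΔP_B = 52.3 − 76.5 = -24.2.
Midpoints: Q̄_A = 2762.5, P̄_B = 64.40.
ε = (ΔQ_A/Q̄_A)/(ΔP_B/P̄_B) = (1159/2762.5)/(-24.2/64.40) ≈ -1.116.
ε < 0: cereal and milk are complements.

-1.116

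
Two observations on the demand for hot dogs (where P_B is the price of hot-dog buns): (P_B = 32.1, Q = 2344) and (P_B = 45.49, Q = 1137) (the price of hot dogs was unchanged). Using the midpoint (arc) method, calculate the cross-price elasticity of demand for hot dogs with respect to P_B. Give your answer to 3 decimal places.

ΔQ_A = 1137 − 2344 = -1207; ΔP_B = 45.49 − 32.1 = 13.39.
Midpoints: Q̄_A = 1740.5, P̄_B = 38.80.
ε = (ΔQ_A/Q̄_A)/(ΔP_B/P̄_B) = (-1207/1740.5)/(13.39/38.80) ≈ -2.009.

-2.009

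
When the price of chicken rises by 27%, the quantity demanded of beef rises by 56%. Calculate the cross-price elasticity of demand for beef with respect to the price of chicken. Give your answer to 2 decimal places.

ε = (%ΔQ of beef) / (%ΔP of chicken) = (56%) / (27%) ≈ 2.07.
Positive cross-price elasticity: substitutes.

2.07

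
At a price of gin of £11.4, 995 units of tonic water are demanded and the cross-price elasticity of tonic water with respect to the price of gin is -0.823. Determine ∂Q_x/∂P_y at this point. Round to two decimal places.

-71.83

ε = (∂Q_x/∂P_y)·(P_y/Q_x) ⇒ ∂Q_x/∂P_y = ε·Q_x/P_y = -0.823 × 995/11.4 ≈ -71.83.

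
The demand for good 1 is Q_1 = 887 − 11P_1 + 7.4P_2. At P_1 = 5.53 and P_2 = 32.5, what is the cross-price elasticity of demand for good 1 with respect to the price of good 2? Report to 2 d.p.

0.23

At P_1 = 5.53 and P_2 = 32.5: Q_1 = 1066.67.
∂Q_1/∂P_2 = 7.4.
ε = (∂Q_1/∂P_2)(P_2/Q_1) = 7.4 × (32.5/1066.67) ≈ 0.23.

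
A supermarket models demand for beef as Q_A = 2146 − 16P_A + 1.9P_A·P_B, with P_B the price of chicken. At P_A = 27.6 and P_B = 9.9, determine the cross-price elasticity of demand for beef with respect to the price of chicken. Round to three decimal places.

0.233

At P_A = 27.6 and P_B = 9.9: Q_A = 2223.556.
∂Q_A/∂P_B = 1.9P_A = 1.9(27.6) = 52.4400.
ε = (∂Q_A/∂P_B)(P_B/Q_A) = 52.4400 × (9.9/2223.556) ≈ 0.233.
ε > 0: substitutes.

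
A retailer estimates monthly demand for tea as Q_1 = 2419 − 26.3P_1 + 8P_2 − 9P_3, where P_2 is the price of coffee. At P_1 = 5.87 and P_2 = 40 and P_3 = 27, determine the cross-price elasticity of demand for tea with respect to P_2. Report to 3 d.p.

At P_1 = 5.87 and P_2 = 40 and P_3 = 27: Q_1 = 2341.619.
∂Q_1/∂P_2 = 8.
ε = (∂Q_1/∂P_2)(P_2/Q_1) = 8 × (40/2341.619) ≈ 0.137.

0.137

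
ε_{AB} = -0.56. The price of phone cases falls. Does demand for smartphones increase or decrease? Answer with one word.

ε < 0 and the price of phone cases falls, so the quantity of smartphones moves in the opposite direction: it increases.

increase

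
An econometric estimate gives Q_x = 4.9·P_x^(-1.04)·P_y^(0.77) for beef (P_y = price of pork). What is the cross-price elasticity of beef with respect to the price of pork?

0.77

In a log-linear (constant-elasticity) demand function, the coefficient on the exponent of P_y is the cross-price elasticity.
ε = 0.77. Positive, so beef and pork are substitutes.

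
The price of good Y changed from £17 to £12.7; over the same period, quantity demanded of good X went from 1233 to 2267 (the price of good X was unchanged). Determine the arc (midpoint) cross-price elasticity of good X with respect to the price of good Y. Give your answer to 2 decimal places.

ΔQ_X = 2267 − 1233 = 1034; ΔP_Y = 12.7 − 17 = -4.3.
Midpoints: Q̄_X = 1750.0, P̄_Y = 14.85.
ε = (ΔQ_X/Q̄_X)/(ΔP_Y/P̄_Y) = (1034/1750.0)/(-4.3/14.85) ≈ -2.04.

-2.04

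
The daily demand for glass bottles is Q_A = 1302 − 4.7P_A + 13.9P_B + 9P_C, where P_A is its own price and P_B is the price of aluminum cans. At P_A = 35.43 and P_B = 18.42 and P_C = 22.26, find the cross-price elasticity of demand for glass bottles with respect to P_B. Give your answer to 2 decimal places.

0.16

At P_A = 35.43 and P_B = 18.42 and P_C = 22.26: Q_A = 1591.857.
∂Q_A/∂P_B = 13.9.
ε = (∂Q_A/∂P_B)(P_B/Q_A) = 13.9 × (18.42/1591.857) ≈ 0.16.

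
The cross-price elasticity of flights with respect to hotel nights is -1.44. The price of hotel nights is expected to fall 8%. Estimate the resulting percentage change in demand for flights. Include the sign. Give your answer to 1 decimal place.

%ΔQ ≈ ε × %ΔP of hotel nights = -1.44 × (-8%) = 11.5%.
Demand for flights rises by about 11.5%.

11.5%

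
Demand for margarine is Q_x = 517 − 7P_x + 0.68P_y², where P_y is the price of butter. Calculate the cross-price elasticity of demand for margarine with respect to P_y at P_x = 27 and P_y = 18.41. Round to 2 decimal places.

0.83

At P_x = 27 and P_y = 18.41: Q_x = 558.471.
∂Q_x/∂P_y = 1.36P_y = 1.36(18.41) = 25.0376.
ε = (∂Q_x/∂P_y)(P_y/Q_x) = 25.0376 × (18.41/558.471) ≈ 0.83.
ε > 0: substitutes.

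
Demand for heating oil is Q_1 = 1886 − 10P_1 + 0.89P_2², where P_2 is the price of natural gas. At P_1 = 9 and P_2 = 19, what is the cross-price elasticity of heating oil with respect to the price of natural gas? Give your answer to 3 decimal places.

0.303

At P_1 = 9 and P_2 = 19: Q_1 = 2117.29.
∂Q_1/∂P_2 = 1.78P_2 = 1.78(19) = 33.8200.
ε = (∂Q_1/∂P_2)(P_2/Q_1) = 33.8200 × (19/2117.29) ≈ 0.303.
ε > 0: substitutes.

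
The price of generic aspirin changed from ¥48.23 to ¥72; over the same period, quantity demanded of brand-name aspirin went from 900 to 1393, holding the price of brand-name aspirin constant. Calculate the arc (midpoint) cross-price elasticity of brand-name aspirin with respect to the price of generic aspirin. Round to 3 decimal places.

1.087

ΔQ_A = 1393 − 900 = 493; ΔP_B = 72 − 48.23 = 23.77.
Midpoints: Q̄_A = 1146.5, P̄_B = 60.11.
ε = (ΔQ_A/Q̄_A)/(ΔP_B/P̄_B) = (493/1146.5)/(23.77/60.11) ≈ 1.087.
ε > 0: brand-name aspirin and generic aspirin are substitutes.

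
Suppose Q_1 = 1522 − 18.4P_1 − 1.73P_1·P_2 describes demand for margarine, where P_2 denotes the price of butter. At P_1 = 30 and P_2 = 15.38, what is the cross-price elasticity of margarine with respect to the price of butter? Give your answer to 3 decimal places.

-4.647

At P_1 = 30 and P_2 = 15.38: Q_1 = 171.778.
∂Q_1/∂P_2 = -1.73P_1 = -1.73(30) = -51.9000.
ε = (∂Q_1/∂P_2)(P_2/Q_1) = -51.9000 × (15.38/171.778) ≈ -4.647.
ε < 0: complements.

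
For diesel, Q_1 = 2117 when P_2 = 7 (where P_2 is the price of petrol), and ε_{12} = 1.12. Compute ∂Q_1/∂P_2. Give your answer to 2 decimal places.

ε = (∂Q_1/∂P_2)·(P_2/Q_1) ⇒ ∂Q_1/∂P_2 = ε·Q_1/P_2 = 1.12 × 2117/7 ≈ 338.72.

338.72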